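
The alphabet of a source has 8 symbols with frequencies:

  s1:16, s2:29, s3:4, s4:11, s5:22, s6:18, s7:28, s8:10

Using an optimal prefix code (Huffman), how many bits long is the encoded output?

396

Build the Huffman tree bottom-up:
combine s3(4), s8(10) → 14
combine s4(11), 14 → 25
combine s1(16), s6(18) → 34
combine s5(22), 25 → 47
combine s7(28), s2(29) → 57
combine 34, 47 → 81
combine 57, 81 → 138
Total encoded bits = sum of merged weights = 14 + 25 + 34 + 47 + 57 + 81 + 138 = 396.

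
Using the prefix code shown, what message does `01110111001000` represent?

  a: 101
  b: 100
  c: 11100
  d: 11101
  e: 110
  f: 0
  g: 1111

fdefbf

Read left to right; each codeword is recognised as soon as it completes (prefix code):
  0→f | 11101→d | 110→e | 0→f | 100→b | 0→f
Decoded message: fdefbf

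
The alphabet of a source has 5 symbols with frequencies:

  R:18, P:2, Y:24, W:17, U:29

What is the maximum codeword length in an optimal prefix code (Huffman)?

Merge the two lowest-weight nodes at each step:
combine P(2), W(17) → 19
combine R(18), 19 → 37
combine Y(24), U(29) → 53
combine 37, 53 → 90
The first pair merged (P, W) ends up deepest, at depth 3.

3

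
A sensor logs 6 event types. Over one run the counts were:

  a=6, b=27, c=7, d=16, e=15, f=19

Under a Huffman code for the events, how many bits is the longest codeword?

4

Merge the two lowest-weight nodes at each step:
a(6) + c(7) → 13
13 + e(15) → 28
d(16) + f(19) → 35
b(27) + 28 → 55
35 + 55 → 90
The rarest symbols sit at the bottom; the longest codeword is 4 bits.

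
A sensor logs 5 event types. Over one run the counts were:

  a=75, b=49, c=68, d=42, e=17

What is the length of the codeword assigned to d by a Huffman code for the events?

Huffman merges, smallest pair first:
combine e(17), d(42) → 59
combine b(49), 59 → 108
combine c(68), a(75) → 143
combine 108, 143 → 251
d's leaf is at depth 3, giving a 3-bit codeword.

3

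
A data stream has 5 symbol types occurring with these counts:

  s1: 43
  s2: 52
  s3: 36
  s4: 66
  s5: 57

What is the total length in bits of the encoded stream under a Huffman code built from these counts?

Greedily combine the two least-frequent nodes:
merge s3(36) and s1(43): 79
merge s2(52) and s5(57): 109
merge s4(66) and 79: 145
merge 109 and 145: 254
Total encoded bits = sum of merged weights = 79 + 109 + 145 + 254 = 587.

587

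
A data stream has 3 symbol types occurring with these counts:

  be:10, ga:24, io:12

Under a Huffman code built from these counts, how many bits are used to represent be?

Build the tree from the bottom:
be(10) + io(12) → 22
22 + ga(24) → 46
The subtree containing be is merged 2 times, so code length = 2.

2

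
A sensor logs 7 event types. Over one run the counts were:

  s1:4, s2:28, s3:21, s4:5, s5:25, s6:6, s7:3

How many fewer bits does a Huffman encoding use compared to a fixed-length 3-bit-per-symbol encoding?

56

Fixed-length: 3 bits × 92 symbols = 276 bits.
Huffman merges:
merge s7(3) and s1(4): 7
merge s4(5) and s6(6): 11
merge 7 and 11: 18
merge 18 and s3(21): 39
merge s5(25) and s2(28): 53
merge 39 and 53: 92
Huffman total = 7 + 11 + 18 + 39 + 53 + 92 = 220 bits.
Saving = 276 − 220 = 56 bits.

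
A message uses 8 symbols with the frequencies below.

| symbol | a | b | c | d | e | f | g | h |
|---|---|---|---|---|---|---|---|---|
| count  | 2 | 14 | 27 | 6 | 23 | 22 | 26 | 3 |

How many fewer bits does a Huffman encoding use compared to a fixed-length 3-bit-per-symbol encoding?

37

Fixed-length: 3 bits × 123 symbols = 369 bits.
Huffman merges:
merge a(2) and h(3): 5
merge 5 and d(6): 11
merge 11 and b(14): 25
merge f(22) and e(23): 45
merge 25 and g(26): 51
merge c(27) and 45: 72
merge 51 and 72: 123
Huffman total = 5 + 11 + 25 + 45 + 51 + 72 + 123 = 332 bits.
Saving = 369 − 332 = 37 bits.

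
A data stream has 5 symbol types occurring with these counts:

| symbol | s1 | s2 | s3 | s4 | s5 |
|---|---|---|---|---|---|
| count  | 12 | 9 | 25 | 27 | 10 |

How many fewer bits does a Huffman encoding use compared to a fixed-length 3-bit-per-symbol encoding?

Fixed-length: 3 bits × 83 symbols = 249 bits.
Huffman merges:
combine s2(9), s5(10) → 19
combine s1(12), 19 → 31
combine s3(25), s4(27) → 52
combine 31, 52 → 83
Huffman total = 19 + 31 + 52 + 83 = 185 bits.
Saving = 249 − 185 = 64 bits.

64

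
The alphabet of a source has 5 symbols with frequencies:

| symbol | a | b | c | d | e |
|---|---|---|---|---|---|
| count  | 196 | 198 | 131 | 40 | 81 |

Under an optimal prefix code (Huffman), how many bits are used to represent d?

3

Repeatedly merge the two smallest:
combine d(40), e(81) → 121
combine 121, c(131) → 252
combine a(196), b(198) → 394
combine 252, 394 → 646
d sits 3 levels below the root, so its codeword is 3 bits.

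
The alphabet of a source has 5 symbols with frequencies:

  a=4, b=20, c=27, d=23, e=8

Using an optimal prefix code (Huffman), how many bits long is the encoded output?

Build the Huffman tree bottom-up:
combine a(4), e(8) → 12
combine 12, b(20) → 32
combine d(23), c(27) → 50
combine 32, 50 → 82
Total encoded bits = sum of merged weights = 12 + 32 + 50 + 82 = 176.

176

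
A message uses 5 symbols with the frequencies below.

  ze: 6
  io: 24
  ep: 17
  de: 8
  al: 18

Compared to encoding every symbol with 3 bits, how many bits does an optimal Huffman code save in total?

59

Fixed-length: 3 bits × 73 symbols = 219 bits.
Huffman merges:
ze(6) + de(8) → 14
14 + ep(17) → 31
al(18) + io(24) → 42
31 + 42 → 73
Huffman total = 14 + 31 + 42 + 73 = 160 bits.
Saving = 219 − 160 = 59 bits.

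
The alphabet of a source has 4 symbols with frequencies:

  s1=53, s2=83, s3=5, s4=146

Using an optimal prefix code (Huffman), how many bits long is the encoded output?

486

Greedily combine the two least-frequent nodes:
combine s3(5), s1(53) → 58
combine 58, s2(83) → 141
combine 141, s4(146) → 287
The encoded length is the sum of every internal node's weight: 58 + 141 + 287 = 486 bits.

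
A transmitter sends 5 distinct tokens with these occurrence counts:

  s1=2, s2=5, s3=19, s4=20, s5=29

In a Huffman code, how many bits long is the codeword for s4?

2

Huffman merges, smallest pair first:
combine s1(2), s2(5) → 7
combine 7, s3(19) → 26
combine s4(20), 26 → 46
combine s5(29), 46 → 75
s4 sits 2 levels below the root, so its codeword is 2 bits.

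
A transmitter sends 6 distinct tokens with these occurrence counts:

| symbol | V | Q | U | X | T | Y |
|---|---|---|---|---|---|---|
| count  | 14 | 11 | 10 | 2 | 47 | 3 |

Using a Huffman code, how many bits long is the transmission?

172

Build the Huffman tree bottom-up:
merge X(2) and Y(3): 5
merge 5 and U(10): 15
merge Q(11) and V(14): 25
merge 15 and 25: 40
merge 40 and T(47): 87
Total encoded bits = sum of merged weights = 5 + 15 + 25 + 40 + 87 = 172.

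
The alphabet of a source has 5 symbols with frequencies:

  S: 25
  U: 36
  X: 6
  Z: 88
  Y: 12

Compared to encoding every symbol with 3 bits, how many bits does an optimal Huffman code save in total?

194

Fixed-length: 3 bits × 167 symbols = 501 bits.
Huffman merges:
X(6) + Y(12) → 18
18 + S(25) → 43
U(36) + 43 → 79
79 + Z(88) → 167
Huffman total = 18 + 43 + 79 + 167 = 307 bits.
Saving = 501 − 307 = 194 bits.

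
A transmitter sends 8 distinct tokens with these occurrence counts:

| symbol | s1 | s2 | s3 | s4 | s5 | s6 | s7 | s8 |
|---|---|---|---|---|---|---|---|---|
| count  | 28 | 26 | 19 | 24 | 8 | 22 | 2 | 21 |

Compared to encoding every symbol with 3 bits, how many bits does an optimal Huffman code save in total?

18

Fixed-length: 3 bits × 150 symbols = 450 bits.
Huffman merges:
merge s7(2) and s5(8): 10
merge 10 and s3(19): 29
merge s8(21) and s6(22): 43
merge s4(24) and s2(26): 50
merge s1(28) and 29: 57
merge 43 and 50: 93
merge 57 and 93: 150
Huffman total = 10 + 29 + 43 + 50 + 57 + 93 + 150 = 432 bits.
Saving = 450 − 432 = 18 bits.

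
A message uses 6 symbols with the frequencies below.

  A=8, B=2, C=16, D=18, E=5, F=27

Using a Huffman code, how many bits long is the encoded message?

174

Greedily combine the two least-frequent nodes:
merge B(2) and E(5): 7
merge 7 and A(8): 15
merge 15 and C(16): 31
merge D(18) and F(27): 45
merge 31 and 45: 76
Each symbol's bit-cost is frequency × depth; summing gives 174 bits (equivalently 7 + 15 + 31 + 45 + 76).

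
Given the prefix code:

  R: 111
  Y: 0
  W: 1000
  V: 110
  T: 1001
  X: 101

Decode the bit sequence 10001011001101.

Read left to right; each codeword is recognised as soon as it completes (prefix code):
  1000→W | 101→X | 1001→T | 101→X
Decoded message: WXTX

WXTX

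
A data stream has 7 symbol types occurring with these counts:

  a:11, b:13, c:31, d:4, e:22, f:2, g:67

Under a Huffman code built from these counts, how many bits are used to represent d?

6

Huffman merges, smallest pair first:
f(2) + d(4) → 6
6 + a(11) → 17
b(13) + 17 → 30
e(22) + 30 → 52
c(31) + 52 → 83
g(67) + 83 → 150
d sits 6 levels below the root, so its codeword is 6 bits.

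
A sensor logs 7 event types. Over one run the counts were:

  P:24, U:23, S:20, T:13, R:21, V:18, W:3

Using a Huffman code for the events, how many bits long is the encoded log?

Greedily combine the two least-frequent nodes:
merge W(3) and T(13): 16
merge 16 and V(18): 34
merge S(20) and R(21): 41
merge U(23) and P(24): 47
merge 34 and 41: 75
merge 47 and 75: 122
The encoded length is the sum of every internal node's weight: 16 + 34 + 41 + 47 + 75 + 122 = 335 bits.

335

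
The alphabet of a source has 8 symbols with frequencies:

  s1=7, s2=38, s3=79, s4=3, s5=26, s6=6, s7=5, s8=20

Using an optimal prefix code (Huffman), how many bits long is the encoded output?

436

Build the Huffman tree bottom-up:
merge s4(3) and s7(5): 8
merge s6(6) and s1(7): 13
merge 8 and 13: 21
merge s8(20) and 21: 41
merge s5(26) and s2(38): 64
merge 41 and 64: 105
merge s3(79) and 105: 184
Total encoded bits = sum of merged weights = 8 + 13 + 21 + 41 + 64 + 105 + 184 = 436.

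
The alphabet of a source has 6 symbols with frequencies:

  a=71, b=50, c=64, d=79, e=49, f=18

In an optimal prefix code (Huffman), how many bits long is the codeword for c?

Repeatedly merge the two smallest:
combine f(18), e(49) → 67
combine b(50), c(64) → 114
combine 67, a(71) → 138
combine d(79), 114 → 193
combine 138, 193 → 331
c's leaf is at depth 3, giving a 3-bit codeword.

3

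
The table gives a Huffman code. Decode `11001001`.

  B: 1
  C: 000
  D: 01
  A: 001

BBAA

Read left to right; each codeword is recognised as soon as it completes (prefix code):
  1→B | 1→B | 001→A | 001→A
Decoded message: BBAA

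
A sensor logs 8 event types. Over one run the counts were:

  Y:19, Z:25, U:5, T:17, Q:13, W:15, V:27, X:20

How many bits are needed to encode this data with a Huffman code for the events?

Greedily combine the two least-frequent nodes:
merge U(5) and Q(13): 18
merge W(15) and T(17): 32
merge 18 and Y(19): 37
merge X(20) and Z(25): 45
merge V(27) and 32: 59
merge 37 and 45: 82
merge 59 and 82: 141
Total encoded bits = sum of merged weights = 18 + 32 + 37 + 45 + 59 + 82 + 141 = 414.

414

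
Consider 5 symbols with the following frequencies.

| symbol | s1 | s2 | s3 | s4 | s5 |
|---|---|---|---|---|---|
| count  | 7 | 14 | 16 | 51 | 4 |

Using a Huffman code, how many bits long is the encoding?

Build the Huffman tree bottom-up:
s5(4) + s1(7) → 11
11 + s2(14) → 25
s3(16) + 25 → 41
41 + s4(51) → 92
Each symbol's bit-cost is frequency × depth; summing gives 169 bits (equivalently 11 + 25 + 41 + 92).

169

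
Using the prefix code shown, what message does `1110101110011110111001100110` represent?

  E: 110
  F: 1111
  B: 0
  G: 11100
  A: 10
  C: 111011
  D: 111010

Read left to right; each codeword is recognised as soon as it completes (prefix code):
  111010→D | 11100→G | 1111→F | 0→B | 11100→G | 110→E | 0→B | 110→E
Decoded message: DGFBGEBE

DGFBGEBE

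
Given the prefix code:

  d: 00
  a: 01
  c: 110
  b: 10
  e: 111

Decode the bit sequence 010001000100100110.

Read left to right; each codeword is recognised as soon as it completes (prefix code):
  01→a | 00→d | 01→a | 00→d | 01→a | 00→d | 10→b | 01→a | 10→b
Decoded message: adadadbab

adadadbab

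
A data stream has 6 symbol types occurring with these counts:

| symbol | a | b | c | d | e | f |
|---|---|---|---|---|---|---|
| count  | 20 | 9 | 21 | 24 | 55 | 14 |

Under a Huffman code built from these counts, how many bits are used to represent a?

3

Huffman merges, smallest pair first:
b(9) + f(14) → 23
a(20) + c(21) → 41
23 + d(24) → 47
41 + 47 → 88
e(55) + 88 → 143
a's leaf is at depth 3, giving a 3-bit codeword.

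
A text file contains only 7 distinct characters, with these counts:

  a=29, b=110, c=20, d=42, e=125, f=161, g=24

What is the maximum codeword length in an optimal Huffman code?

4

Merge the two lowest-weight nodes at each step:
c(20) + g(24) → 44
a(29) + d(42) → 71
44 + 71 → 115
b(110) + 115 → 225
e(125) + f(161) → 286
225 + 286 → 511
Maximum depth reached is 4.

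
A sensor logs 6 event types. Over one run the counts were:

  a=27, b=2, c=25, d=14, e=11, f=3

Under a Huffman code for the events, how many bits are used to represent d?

2

Build the tree from the bottom:
b(2) + f(3) → 5
5 + e(11) → 16
d(14) + 16 → 30
c(25) + a(27) → 52
30 + 52 → 82
d's leaf is at depth 2, giving a 2-bit codeword.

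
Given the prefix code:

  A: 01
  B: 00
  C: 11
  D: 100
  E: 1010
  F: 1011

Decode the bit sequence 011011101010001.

AFEDA

Read left to right; each codeword is recognised as soon as it completes (prefix code):
  01→A | 1011→F | 1010→E | 100→D | 01→A
Decoded message: AFEDA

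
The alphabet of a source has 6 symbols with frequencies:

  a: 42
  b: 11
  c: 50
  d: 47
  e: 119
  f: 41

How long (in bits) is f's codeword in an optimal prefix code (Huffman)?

Repeatedly merge the two smallest:
combine b(11), f(41) → 52
combine a(42), d(47) → 89
combine c(50), 52 → 102
combine 89, 102 → 191
combine e(119), 191 → 310
f sits 4 levels below the root, so its codeword is 4 bits.

4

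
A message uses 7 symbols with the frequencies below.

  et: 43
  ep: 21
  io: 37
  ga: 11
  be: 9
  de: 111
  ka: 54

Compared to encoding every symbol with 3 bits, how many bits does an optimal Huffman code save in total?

161

Fixed-length: 3 bits × 286 symbols = 858 bits.
Huffman merges:
be(9) + ga(11) → 20
20 + ep(21) → 41
io(37) + 41 → 78
et(43) + ka(54) → 97
78 + 97 → 175
de(111) + 175 → 286
Huffman total = 20 + 41 + 78 + 97 + 175 + 286 = 697 bits.
Saving = 858 − 697 = 161 bits.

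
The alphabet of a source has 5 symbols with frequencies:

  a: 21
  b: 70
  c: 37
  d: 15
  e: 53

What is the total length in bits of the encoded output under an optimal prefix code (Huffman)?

Build the Huffman tree bottom-up:
d(15) + a(21) → 36
36 + c(37) → 73
e(53) + b(70) → 123
73 + 123 → 196
Total encoded bits = sum of merged weights = 36 + 73 + 123 + 196 = 428.

428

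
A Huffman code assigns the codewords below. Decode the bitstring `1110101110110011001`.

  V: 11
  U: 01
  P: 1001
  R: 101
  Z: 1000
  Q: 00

Read left to right; each codeword is recognised as soon as it completes (prefix code):
  11→V | 101→R | 01→U | 11→V | 01→U | 1001→P | 1001→P
Decoded message: VRUVUPP

VRUVUPP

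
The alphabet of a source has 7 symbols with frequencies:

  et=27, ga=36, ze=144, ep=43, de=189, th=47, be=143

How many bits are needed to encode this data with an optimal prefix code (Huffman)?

Build the Huffman tree bottom-up:
et(27) + ga(36) → 63
ep(43) + th(47) → 90
63 + 90 → 153
be(143) + ze(144) → 287
153 + de(189) → 342
287 + 342 → 629
Total encoded bits = sum of merged weights = 63 + 90 + 153 + 287 + 342 + 629 = 1564.

1564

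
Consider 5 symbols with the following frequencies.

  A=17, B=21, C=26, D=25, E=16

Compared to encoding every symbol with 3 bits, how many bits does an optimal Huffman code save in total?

72

Fixed-length: 3 bits × 105 symbols = 315 bits.
Huffman merges:
E(16) + A(17) → 33
B(21) + D(25) → 46
C(26) + 33 → 59
46 + 59 → 105
Huffman total = 33 + 46 + 59 + 105 = 243 bits.
Saving = 315 − 243 = 72 bits.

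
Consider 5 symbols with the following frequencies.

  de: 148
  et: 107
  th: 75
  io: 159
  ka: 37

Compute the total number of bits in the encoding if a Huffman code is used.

1164

Greedily combine the two least-frequent nodes:
ka(37) + th(75) → 112
et(107) + 112 → 219
de(148) + io(159) → 307
219 + 307 → 526
The encoded length is the sum of every internal node's weight: 112 + 219 + 307 + 526 = 1164 bits.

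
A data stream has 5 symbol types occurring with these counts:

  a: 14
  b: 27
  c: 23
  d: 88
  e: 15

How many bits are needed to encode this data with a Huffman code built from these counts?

Merge the two smallest weights repeatedly:
a(14) + e(15) → 29
c(23) + b(27) → 50
29 + 50 → 79
79 + d(88) → 167
The encoded length is the sum of every internal node's weight: 29 + 50 + 79 + 167 = 325 bits.

325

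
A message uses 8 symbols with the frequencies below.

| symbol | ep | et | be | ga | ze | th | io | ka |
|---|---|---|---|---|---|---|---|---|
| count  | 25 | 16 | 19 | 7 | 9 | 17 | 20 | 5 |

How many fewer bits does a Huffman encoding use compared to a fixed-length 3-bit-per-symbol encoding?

Fixed-length: 3 bits × 118 symbols = 354 bits.
Huffman merges:
ka(5) + ga(7) → 12
ze(9) + 12 → 21
et(16) + th(17) → 33
be(19) + io(20) → 39
21 + ep(25) → 46
33 + 39 → 72
46 + 72 → 118
Huffman total = 12 + 21 + 33 + 39 + 46 + 72 + 118 = 341 bits.
Saving = 354 − 341 = 13 bits.

13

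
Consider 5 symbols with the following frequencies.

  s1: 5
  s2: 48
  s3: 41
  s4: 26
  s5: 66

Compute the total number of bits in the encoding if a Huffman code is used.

Greedily combine the two least-frequent nodes:
s1(5) + s4(26) → 31
31 + s3(41) → 72
s2(48) + s5(66) → 114
72 + 114 → 186
Each symbol's bit-cost is frequency × depth; summing gives 403 bits (equivalently 31 + 72 + 114 + 186).

403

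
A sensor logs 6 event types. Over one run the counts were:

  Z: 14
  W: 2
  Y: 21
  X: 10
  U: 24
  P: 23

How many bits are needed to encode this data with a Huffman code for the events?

226

Greedily combine the two least-frequent nodes:
W(2) + X(10) → 12
12 + Z(14) → 26
Y(21) + P(23) → 44
U(24) + 26 → 50
44 + 50 → 94
Total encoded bits = sum of merged weights = 12 + 26 + 44 + 50 + 94 = 226.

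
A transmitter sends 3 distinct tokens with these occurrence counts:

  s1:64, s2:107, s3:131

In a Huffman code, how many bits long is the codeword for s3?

1

Huffman merges, smallest pair first:
merge s1(64) and s2(107): 171
merge s3(131) and 171: 302
s3 is merged only at the final step, so code length = 1.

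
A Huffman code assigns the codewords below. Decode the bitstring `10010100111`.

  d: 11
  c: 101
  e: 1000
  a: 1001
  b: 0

Read left to right; each codeword is recognised as soon as it completes (prefix code):
  1001→a | 0→b | 1001→a | 11→d
Decoded message: abad

abad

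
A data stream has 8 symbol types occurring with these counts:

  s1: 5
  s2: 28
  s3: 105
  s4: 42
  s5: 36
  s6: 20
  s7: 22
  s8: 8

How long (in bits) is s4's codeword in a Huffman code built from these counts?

3

Repeatedly merge the two smallest:
s1(5) + s8(8) → 13
13 + s6(20) → 33
s7(22) + s2(28) → 50
33 + s5(36) → 69
s4(42) + 50 → 92
69 + 92 → 161
s3(105) + 161 → 266
s4 sits 3 levels below the root, so its codeword is 3 bits.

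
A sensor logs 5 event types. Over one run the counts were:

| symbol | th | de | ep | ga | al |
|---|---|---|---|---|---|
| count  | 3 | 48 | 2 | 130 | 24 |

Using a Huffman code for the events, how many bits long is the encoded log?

318

Merge the two smallest weights repeatedly:
ep(2) + th(3) → 5
5 + al(24) → 29
29 + de(48) → 77
77 + ga(130) → 207
Total encoded bits = sum of merged weights = 5 + 29 + 77 + 207 = 318.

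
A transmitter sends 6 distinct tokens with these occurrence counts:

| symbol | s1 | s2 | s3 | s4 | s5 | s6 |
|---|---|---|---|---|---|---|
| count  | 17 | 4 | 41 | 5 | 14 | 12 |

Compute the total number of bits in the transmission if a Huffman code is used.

Greedily combine the two least-frequent nodes:
s2(4) + s4(5) → 9
9 + s6(12) → 21
s5(14) + s1(17) → 31
21 + 31 → 52
s3(41) + 52 → 93
Total encoded bits = sum of merged weights = 9 + 21 + 31 + 52 + 93 = 206.

206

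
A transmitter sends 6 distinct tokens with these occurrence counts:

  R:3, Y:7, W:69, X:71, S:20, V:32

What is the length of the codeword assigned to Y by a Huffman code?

Repeatedly merge the two smallest:
R(3) + Y(7) → 10
10 + S(20) → 30
30 + V(32) → 62
62 + W(69) → 131
X(71) + 131 → 202
The subtree containing Y is merged 5 times, so code length = 5.

5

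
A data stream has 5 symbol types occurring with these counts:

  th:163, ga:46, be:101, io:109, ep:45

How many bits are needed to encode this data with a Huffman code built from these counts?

Build the Huffman tree bottom-up:
combine ep(45), ga(46) → 91
combine 91, be(101) → 192
combine io(109), th(163) → 272
combine 192, 272 → 464
Total encoded bits = sum of merged weights = 91 + 192 + 272 + 464 = 1019.

1019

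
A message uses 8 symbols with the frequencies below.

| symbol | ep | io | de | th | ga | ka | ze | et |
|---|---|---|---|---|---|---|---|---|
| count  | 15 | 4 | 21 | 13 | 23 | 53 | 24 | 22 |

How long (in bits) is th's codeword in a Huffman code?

4

Build the tree from the bottom:
merge io(4) and th(13): 17
merge ep(15) and 17: 32
merge de(21) and et(22): 43
merge ga(23) and ze(24): 47
merge 32 and 43: 75
merge 47 and ka(53): 100
merge 75 and 100: 175
th sits 4 levels below the root, so its codeword is 4 bits.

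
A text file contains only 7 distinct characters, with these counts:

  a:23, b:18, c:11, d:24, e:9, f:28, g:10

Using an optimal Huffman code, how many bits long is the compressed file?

336

Build the Huffman tree bottom-up:
merge e(9) and g(10): 19
merge c(11) and b(18): 29
merge 19 and a(23): 42
merge d(24) and f(28): 52
merge 29 and 42: 71
merge 52 and 71: 123
Total encoded bits = sum of merged weights = 19 + 29 + 42 + 52 + 71 + 123 = 336.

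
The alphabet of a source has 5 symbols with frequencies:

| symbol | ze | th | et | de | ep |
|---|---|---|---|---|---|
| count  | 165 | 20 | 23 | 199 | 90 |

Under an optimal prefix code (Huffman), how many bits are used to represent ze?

Build the tree from the bottom:
th(20) + et(23) → 43
43 + ep(90) → 133
133 + ze(165) → 298
de(199) + 298 → 497
The subtree containing ze is merged 2 times, so code length = 2.

2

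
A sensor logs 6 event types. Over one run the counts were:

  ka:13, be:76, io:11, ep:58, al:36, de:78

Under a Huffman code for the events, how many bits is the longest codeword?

Merge the two lowest-weight nodes at each step:
merge io(11) and ka(13): 24
merge 24 and al(36): 60
merge ep(58) and 60: 118
merge be(76) and de(78): 154
merge 118 and 154: 272
The rarest symbols sit at the bottom; the longest codeword is 4 bits.

4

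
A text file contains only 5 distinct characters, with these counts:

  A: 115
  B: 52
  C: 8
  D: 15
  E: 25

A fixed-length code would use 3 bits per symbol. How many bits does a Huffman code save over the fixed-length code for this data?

259

Fixed-length: 3 bits × 215 symbols = 645 bits.
Huffman merges:
C(8) + D(15) → 23
23 + E(25) → 48
48 + B(52) → 100
100 + A(115) → 215
Huffman total = 23 + 48 + 100 + 215 = 386 bits.
Saving = 645 − 386 = 259 bits.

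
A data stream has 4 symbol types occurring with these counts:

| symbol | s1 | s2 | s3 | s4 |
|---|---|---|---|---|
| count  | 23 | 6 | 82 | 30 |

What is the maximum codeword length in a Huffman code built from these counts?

3

Merge the two lowest-weight nodes at each step:
combine s2(6), s1(23) → 29
combine 29, s4(30) → 59
combine 59, s3(82) → 141
Maximum depth reached is 3.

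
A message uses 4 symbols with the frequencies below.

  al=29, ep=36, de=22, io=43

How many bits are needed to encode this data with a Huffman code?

260

Greedily combine the two least-frequent nodes:
combine de(22), al(29) → 51
combine ep(36), io(43) → 79
combine 51, 79 → 130
Each symbol's bit-cost is frequency × depth; summing gives 260 bits (equivalently 51 + 79 + 130).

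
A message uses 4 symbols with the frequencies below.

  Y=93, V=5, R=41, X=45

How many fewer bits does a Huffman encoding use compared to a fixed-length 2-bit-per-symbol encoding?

Fixed-length: 2 bits × 184 symbols = 368 bits.
Huffman merges:
V(5) + R(41) → 46
X(45) + 46 → 91
91 + Y(93) → 184
Huffman total = 46 + 91 + 184 = 321 bits.
Saving = 368 − 321 = 47 bits.

47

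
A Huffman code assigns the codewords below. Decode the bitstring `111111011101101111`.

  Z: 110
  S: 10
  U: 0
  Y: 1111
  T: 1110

Read left to right; each codeword is recognised as soon as it completes (prefix code):
  1111→Y | 110→Z | 1110→T | 110→Z | 1111→Y
Decoded message: YZTZY

YZTZY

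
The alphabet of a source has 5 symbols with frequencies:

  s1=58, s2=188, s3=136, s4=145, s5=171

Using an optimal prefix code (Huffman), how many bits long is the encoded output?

1590

Greedily combine the two least-frequent nodes:
s1(58) + s3(136) → 194
s4(145) + s5(171) → 316
s2(188) + 194 → 382
316 + 382 → 698
Total encoded bits = sum of merged weights = 194 + 316 + 382 + 698 = 1590.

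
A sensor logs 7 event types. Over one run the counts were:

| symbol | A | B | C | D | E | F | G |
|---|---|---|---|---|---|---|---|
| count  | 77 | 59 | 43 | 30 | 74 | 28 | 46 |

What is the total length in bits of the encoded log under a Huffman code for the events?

978

Greedily combine the two least-frequent nodes:
combine F(28), D(30) → 58
combine C(43), G(46) → 89
combine 58, B(59) → 117
combine E(74), A(77) → 151
combine 89, 117 → 206
combine 151, 206 → 357
Each symbol's bit-cost is frequency × depth; summing gives 978 bits (equivalently 58 + 89 + 117 + 151 + 206 + 357).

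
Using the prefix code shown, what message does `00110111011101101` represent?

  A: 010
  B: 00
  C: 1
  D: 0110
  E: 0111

Read left to right; each codeword is recognised as soon as it completes (prefix code):
  00→B | 1→C | 1→C | 0111→E | 0111→E | 0110→D | 1→C
Decoded message: BCCEEDC

BCCEEDC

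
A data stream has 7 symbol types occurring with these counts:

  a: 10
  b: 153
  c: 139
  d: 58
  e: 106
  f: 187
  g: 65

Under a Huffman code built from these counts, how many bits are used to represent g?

4

Repeatedly merge the two smallest:
a(10) + d(58) → 68
g(65) + 68 → 133
e(106) + 133 → 239
c(139) + b(153) → 292
f(187) + 239 → 426
292 + 426 → 718
g sits 4 levels below the root, so its codeword is 4 bits.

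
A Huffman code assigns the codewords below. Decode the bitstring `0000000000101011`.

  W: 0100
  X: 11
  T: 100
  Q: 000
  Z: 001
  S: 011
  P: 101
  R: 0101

QQQRS

Read left to right; each codeword is recognised as soon as it completes (prefix code):
  000→Q | 000→Q | 000→Q | 0101→R | 011→S
Decoded message: QQQRS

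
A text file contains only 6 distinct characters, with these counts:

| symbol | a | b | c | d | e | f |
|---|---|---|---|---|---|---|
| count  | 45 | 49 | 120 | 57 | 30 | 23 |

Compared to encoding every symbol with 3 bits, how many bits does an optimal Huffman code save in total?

Fixed-length: 3 bits × 324 symbols = 972 bits.
Huffman merges:
merge f(23) and e(30): 53
merge a(45) and b(49): 94
merge 53 and d(57): 110
merge 94 and 110: 204
merge c(120) and 204: 324
Huffman total = 53 + 94 + 110 + 204 + 324 = 785 bits.
Saving = 972 − 785 = 187 bits.

187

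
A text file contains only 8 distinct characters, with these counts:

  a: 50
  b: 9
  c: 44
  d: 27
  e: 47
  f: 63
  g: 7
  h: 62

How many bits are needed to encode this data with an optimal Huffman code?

861

Greedily combine the two least-frequent nodes:
merge g(7) and b(9): 16
merge 16 and d(27): 43
merge 43 and c(44): 87
merge e(47) and a(50): 97
merge h(62) and f(63): 125
merge 87 and 97: 184
merge 125 and 184: 309
Each symbol's bit-cost is frequency × depth; summing gives 861 bits (equivalently 16 + 43 + 87 + 97 + 125 + 184 + 309).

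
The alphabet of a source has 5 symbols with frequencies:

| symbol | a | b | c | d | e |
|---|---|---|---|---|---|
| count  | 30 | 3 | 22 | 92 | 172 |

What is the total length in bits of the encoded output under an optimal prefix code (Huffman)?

546

Greedily combine the two least-frequent nodes:
b(3) + c(22) → 25
25 + a(30) → 55
55 + d(92) → 147
147 + e(172) → 319
Total encoded bits = sum of merged weights = 25 + 55 + 147 + 319 = 546.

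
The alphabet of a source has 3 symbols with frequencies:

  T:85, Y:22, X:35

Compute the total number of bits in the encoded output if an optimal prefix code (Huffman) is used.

199

Merge the two smallest weights repeatedly:
Y(22) + X(35) → 57
57 + T(85) → 142
The encoded length is the sum of every internal node's weight: 57 + 142 = 199 bits.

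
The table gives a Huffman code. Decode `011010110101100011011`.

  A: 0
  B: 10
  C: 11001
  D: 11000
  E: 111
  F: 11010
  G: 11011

AFFDG

Read left to right; each codeword is recognised as soon as it completes (prefix code):
  0→A | 11010→F | 11010→F | 11000→D | 11011→G
Decoded message: AFFDG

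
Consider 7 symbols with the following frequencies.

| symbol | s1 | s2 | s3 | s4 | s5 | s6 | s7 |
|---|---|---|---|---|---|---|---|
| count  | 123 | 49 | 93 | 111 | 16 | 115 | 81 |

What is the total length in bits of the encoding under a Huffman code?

1591

Merge the two smallest weights repeatedly:
combine s5(16), s2(49) → 65
combine 65, s7(81) → 146
combine s3(93), s4(111) → 204
combine s6(115), s1(123) → 238
combine 146, 204 → 350
combine 238, 350 → 588
The encoded length is the sum of every internal node's weight: 65 + 146 + 204 + 238 + 350 + 588 = 1591 bits.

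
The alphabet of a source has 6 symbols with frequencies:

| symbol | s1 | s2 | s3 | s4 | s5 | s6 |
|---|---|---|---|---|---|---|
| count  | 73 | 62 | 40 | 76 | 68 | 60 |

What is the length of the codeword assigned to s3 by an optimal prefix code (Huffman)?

3

Repeatedly merge the two smallest:
combine s3(40), s6(60) → 100
combine s2(62), s5(68) → 130
combine s1(73), s4(76) → 149
combine 100, 130 → 230
combine 149, 230 → 379
The subtree containing s3 is merged 3 times, so code length = 3.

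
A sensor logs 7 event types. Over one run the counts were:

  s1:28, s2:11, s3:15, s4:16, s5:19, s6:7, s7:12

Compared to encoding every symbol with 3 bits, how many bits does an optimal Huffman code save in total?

29

Fixed-length: 3 bits × 108 symbols = 324 bits.
Huffman merges:
combine s6(7), s2(11) → 18
combine s7(12), s3(15) → 27
combine s4(16), 18 → 34
combine s5(19), 27 → 46
combine s1(28), 34 → 62
combine 46, 62 → 108
Huffman total = 18 + 27 + 34 + 46 + 62 + 108 = 295 bits.
Saving = 324 − 295 = 29 bits.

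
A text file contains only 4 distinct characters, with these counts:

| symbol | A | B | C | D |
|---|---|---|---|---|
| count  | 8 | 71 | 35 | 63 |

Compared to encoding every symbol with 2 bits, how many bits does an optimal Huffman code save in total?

Fixed-length: 2 bits × 177 symbols = 354 bits.
Huffman merges:
combine A(8), C(35) → 43
combine 43, D(63) → 106
combine B(71), 106 → 177
Huffman total = 43 + 106 + 177 = 326 bits.
Saving = 354 − 326 = 28 bits.

28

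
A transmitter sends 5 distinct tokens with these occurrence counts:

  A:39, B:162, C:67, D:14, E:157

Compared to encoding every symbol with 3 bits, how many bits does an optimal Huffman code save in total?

Fixed-length: 3 bits × 439 symbols = 1317 bits.
Huffman merges:
D(14) + A(39) → 53
53 + C(67) → 120
120 + E(157) → 277
B(162) + 277 → 439
Huffman total = 53 + 120 + 277 + 439 = 889 bits.
Saving = 1317 − 889 = 428 bits.

428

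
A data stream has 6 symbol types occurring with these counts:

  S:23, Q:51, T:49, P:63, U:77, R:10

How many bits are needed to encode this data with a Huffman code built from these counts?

661

Greedily combine the two least-frequent nodes:
merge R(10) and S(23): 33
merge 33 and T(49): 82
merge Q(51) and P(63): 114
merge U(77) and 82: 159
merge 114 and 159: 273
Each symbol's bit-cost is frequency × depth; summing gives 661 bits (equivalently 33 + 82 + 114 + 159 + 273).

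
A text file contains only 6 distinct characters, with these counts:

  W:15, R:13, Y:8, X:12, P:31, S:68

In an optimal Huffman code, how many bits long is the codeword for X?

Build the tree from the bottom:
combine Y(8), X(12) → 20
combine R(13), W(15) → 28
combine 20, 28 → 48
combine P(31), 48 → 79
combine S(68), 79 → 147
X sits 4 levels below the root, so its codeword is 4 bits.

4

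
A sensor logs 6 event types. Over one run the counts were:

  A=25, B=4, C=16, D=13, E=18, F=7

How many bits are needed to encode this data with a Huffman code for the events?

201

Build the Huffman tree bottom-up:
combine B(4), F(7) → 11
combine 11, D(13) → 24
combine C(16), E(18) → 34
combine 24, A(25) → 49
combine 34, 49 → 83
Each symbol's bit-cost is frequency × depth; summing gives 201 bits (equivalently 11 + 24 + 34 + 49 + 83).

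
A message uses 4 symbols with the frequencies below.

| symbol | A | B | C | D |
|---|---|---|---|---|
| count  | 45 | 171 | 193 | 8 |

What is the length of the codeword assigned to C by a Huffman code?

1

Build the tree from the bottom:
D(8) + A(45) → 53
53 + B(171) → 224
C(193) + 224 → 417
C sits one level below the root: a 1-bit codeword.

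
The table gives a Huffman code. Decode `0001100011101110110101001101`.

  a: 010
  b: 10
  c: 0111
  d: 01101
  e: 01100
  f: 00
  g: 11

Read left to right; each codeword is recognised as soon as it completes (prefix code):
  00→f | 01100→e | 0111→c | 0111→c | 01101→d | 010→a | 01101→d
Decoded message: feccdad

feccdad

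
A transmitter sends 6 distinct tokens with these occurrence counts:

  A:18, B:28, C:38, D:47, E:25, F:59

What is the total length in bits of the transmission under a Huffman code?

Merge the two smallest weights repeatedly:
merge A(18) and E(25): 43
merge B(28) and C(38): 66
merge 43 and D(47): 90
merge F(59) and 66: 125
merge 90 and 125: 215
Total encoded bits = sum of merged weights = 43 + 66 + 90 + 125 + 215 = 539.

539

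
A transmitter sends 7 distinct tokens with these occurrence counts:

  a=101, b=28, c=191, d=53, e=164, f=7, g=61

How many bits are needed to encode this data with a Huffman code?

Build the Huffman tree bottom-up:
f(7) + b(28) → 35
35 + d(53) → 88
g(61) + 88 → 149
a(101) + 149 → 250
e(164) + c(191) → 355
250 + 355 → 605
The encoded length is the sum of every internal node's weight: 35 + 88 + 149 + 250 + 355 + 605 = 1482 bits.

1482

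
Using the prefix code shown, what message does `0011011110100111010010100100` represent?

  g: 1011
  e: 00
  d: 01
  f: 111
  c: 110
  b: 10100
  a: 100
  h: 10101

ecfbfdeba

Read left to right; each codeword is recognised as soon as it completes (prefix code):
  00→e | 110→c | 111→f | 10100→b | 111→f | 01→d | 00→e | 10100→b | 100→a
Decoded message: ecfbfdeba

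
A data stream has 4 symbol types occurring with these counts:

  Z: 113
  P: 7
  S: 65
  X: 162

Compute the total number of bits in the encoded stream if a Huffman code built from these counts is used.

Greedily combine the two least-frequent nodes:
merge P(7) and S(65): 72
merge 72 and Z(113): 185
merge X(162) and 185: 347
The encoded length is the sum of every internal node's weight: 72 + 185 + 347 = 604 bits.

604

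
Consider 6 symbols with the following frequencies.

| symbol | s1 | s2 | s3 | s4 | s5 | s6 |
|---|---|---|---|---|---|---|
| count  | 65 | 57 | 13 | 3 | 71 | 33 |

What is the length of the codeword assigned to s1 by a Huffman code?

Build the tree from the bottom:
combine s4(3), s3(13) → 16
combine 16, s6(33) → 49
combine 49, s2(57) → 106
combine s1(65), s5(71) → 136
combine 106, 136 → 242
The subtree containing s1 is merged 2 times, so code length = 2.

2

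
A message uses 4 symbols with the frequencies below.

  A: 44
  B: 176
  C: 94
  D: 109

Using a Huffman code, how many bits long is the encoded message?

808

Build the Huffman tree bottom-up:
combine A(44), C(94) → 138
combine D(109), 138 → 247
combine B(176), 247 → 423
The encoded length is the sum of every internal node's weight: 138 + 247 + 423 = 808 bits.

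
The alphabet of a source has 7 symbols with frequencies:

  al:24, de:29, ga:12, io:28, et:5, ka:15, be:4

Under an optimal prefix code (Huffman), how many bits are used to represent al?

2

Repeatedly merge the two smallest:
merge be(4) and et(5): 9
merge 9 and ga(12): 21
merge ka(15) and 21: 36
merge al(24) and io(28): 52
merge de(29) and 36: 65
merge 52 and 65: 117
The subtree containing al is merged 2 times, so code length = 2.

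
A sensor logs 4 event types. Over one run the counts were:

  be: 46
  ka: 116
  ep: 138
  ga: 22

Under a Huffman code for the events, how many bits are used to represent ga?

3

Huffman merges, smallest pair first:
merge ga(22) and be(46): 68
merge 68 and ka(116): 184
merge ep(138) and 184: 322
ga's leaf is at depth 3, giving a 3-bit codeword.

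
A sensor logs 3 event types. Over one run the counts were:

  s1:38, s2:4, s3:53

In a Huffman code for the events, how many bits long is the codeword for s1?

2

Huffman merges, smallest pair first:
s2(4) + s1(38) → 42
42 + s3(53) → 95
s1's leaf is at depth 2, giving a 2-bit codeword.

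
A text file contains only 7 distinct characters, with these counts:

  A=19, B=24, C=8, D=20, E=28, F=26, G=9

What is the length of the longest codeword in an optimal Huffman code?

4

Merge the two lowest-weight nodes at each step:
combine C(8), G(9) → 17
combine 17, A(19) → 36
combine D(20), B(24) → 44
combine F(26), E(28) → 54
combine 36, 44 → 80
combine 54, 80 → 134
The rarest symbols sit at the bottom; the longest codeword is 4 bits.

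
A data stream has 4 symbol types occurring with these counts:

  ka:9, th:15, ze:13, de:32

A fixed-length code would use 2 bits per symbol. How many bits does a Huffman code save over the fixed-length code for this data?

Fixed-length: 2 bits × 69 symbols = 138 bits.
Huffman merges:
merge ka(9) and ze(13): 22
merge th(15) and 22: 37
merge de(32) and 37: 69
Huffman total = 22 + 37 + 69 = 128 bits.
Saving = 138 − 128 = 10 bits.

10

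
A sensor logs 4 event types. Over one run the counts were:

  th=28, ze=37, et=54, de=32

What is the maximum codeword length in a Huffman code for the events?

2

Merge the two lowest-weight nodes at each step:
merge th(28) and de(32): 60
merge ze(37) and et(54): 91
merge 60 and 91: 151
The first pair merged (th, de) ends up deepest, at depth 2.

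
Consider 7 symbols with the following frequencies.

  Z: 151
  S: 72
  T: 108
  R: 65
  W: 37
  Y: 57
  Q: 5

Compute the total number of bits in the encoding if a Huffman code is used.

Greedily combine the two least-frequent nodes:
Q(5) + W(37) → 42
42 + Y(57) → 99
R(65) + S(72) → 137
99 + T(108) → 207
137 + Z(151) → 288
207 + 288 → 495
Total encoded bits = sum of merged weights = 42 + 99 + 137 + 207 + 288 + 495 = 1268.

1268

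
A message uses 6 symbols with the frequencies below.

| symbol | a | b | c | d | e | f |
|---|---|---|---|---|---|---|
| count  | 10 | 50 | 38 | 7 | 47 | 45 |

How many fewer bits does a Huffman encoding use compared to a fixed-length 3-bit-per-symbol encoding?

Fixed-length: 3 bits × 197 symbols = 591 bits.
Huffman merges:
merge d(7) and a(10): 17
merge 17 and c(38): 55
merge f(45) and e(47): 92
merge b(50) and 55: 105
merge 92 and 105: 197
Huffman total = 17 + 55 + 92 + 105 + 197 = 466 bits.
Saving = 591 − 466 = 125 bits.

125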